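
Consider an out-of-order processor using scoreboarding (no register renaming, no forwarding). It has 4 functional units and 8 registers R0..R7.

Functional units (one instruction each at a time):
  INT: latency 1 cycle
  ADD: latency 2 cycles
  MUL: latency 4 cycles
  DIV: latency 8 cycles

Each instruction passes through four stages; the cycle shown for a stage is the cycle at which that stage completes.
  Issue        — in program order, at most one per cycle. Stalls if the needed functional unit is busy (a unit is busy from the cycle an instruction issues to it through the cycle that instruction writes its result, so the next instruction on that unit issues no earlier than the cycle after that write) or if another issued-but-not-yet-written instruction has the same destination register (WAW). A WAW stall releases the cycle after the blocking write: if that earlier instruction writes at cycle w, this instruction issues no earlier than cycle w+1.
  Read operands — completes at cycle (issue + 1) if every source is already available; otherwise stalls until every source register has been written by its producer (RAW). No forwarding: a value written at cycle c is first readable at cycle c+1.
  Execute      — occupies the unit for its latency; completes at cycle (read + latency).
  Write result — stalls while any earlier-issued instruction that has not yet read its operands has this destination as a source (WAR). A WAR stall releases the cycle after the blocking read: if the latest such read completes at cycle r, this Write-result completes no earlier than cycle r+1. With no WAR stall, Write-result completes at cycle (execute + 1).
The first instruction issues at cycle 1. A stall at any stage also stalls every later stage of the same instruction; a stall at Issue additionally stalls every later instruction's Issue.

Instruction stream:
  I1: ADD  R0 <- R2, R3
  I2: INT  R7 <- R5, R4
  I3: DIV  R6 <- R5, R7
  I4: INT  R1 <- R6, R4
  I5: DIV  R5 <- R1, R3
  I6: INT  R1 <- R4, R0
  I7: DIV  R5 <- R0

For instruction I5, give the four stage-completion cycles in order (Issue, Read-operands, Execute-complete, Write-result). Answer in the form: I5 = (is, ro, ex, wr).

  I1 | 1 | 2 | 4 | 5
  I2 | 2 | 3 | 4 | 5
  I3 | 3 | 6 | 14 | 15   RAW R7: wait I2 write@5
  I4 | 6 | 16 | 17 | 18   struct: INT busy until I2 writes@5 · RAW R6: wait I3 write@15
  I5 | 16 | 19 | 27 | 28   struct: DIV busy until I3 writes@15 · RAW R1: wait I4 write@18
  I6 | 19 | 20 | 21 | 22   struct: INT busy until I4 writes@18
  I7 | 29 | 30 | 38 | 39   struct: DIV busy until I5 writes@28

I5 = (16, 19, 27, 28)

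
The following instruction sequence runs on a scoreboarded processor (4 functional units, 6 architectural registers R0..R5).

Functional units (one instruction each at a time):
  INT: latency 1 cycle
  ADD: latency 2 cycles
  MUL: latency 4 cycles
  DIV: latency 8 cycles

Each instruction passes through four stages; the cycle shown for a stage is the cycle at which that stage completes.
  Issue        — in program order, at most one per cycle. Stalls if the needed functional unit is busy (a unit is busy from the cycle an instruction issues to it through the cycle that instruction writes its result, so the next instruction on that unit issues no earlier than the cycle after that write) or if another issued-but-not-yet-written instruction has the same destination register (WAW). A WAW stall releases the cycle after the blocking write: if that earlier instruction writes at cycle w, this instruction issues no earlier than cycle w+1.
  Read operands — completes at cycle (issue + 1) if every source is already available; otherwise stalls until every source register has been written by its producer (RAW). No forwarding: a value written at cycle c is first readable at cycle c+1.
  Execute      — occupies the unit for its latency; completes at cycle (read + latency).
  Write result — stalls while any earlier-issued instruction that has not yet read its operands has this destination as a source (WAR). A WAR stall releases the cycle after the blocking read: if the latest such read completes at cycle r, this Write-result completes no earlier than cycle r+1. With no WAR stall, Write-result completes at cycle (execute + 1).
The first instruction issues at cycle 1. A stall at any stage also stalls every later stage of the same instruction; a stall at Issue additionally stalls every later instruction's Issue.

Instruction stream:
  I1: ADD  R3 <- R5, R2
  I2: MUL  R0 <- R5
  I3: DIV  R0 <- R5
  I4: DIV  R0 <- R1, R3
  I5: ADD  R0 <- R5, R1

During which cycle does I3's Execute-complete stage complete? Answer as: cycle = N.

cycle 1: I1→ADD
cycle 2: I1 RO, I2→MUL
cycle 3: I2 RO
cycle 4: I1 EX
cycle 5: I1 WR R3
cycle 7: I2 EX
cycle 8: I2 WR R0
cycle 9: I3→DIV
cycle 10: I3 RO
cycle 18: I3 EX
cycle 19: I3 WR R0
cycle 20: I4→DIV
cycle 21: I4 RO
cycle 29: I4 EX
cycle 30: I4 WR R0
cycle 31: I5→ADD
cycle 32: I5 RO
cycle 34: I5 EX
cycle 35: I5 WR R0

cycle = 18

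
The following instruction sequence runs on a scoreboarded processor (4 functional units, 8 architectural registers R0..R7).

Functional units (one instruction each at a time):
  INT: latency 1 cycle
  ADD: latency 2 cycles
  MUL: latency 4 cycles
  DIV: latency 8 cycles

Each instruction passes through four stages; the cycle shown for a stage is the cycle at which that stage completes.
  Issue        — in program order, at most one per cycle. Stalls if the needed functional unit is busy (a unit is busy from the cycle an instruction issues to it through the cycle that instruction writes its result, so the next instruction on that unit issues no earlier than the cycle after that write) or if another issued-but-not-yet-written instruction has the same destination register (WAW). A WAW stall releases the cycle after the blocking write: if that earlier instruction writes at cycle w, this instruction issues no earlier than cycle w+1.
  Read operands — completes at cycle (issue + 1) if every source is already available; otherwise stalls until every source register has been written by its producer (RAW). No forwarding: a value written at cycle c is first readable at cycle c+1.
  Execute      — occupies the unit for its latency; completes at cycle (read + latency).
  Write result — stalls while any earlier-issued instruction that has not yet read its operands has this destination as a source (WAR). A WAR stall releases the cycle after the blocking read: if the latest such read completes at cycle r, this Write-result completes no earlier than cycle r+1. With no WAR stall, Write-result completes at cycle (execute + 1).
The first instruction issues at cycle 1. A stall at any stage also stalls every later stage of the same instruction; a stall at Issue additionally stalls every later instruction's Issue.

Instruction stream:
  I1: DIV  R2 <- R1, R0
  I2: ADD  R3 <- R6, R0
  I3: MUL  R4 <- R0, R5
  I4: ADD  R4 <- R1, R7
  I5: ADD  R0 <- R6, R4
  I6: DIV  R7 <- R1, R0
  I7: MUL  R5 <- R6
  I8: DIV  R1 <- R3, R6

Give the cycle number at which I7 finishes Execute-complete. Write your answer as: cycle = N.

I1  is:1  ro:2  ex:10  wr:11
I2  is:2  ro:3  ex:5  wr:6
I3  is:3  ro:4  ex:8  wr:9
I4  is:10  ro:11  ex:13  wr:14  — WAW R4: wait I3 write@9
I5  is:15  ro:16  ex:18  wr:19  — struct: ADD busy until I4 writes@14
I6  is:16  ro:20  ex:28  wr:29  — RAW R0: wait I5 write@19
I7  is:17  ro:18  ex:22  wr:23
I8  is:30  ro:31  ex:39  wr:40  — struct: DIV busy until I6 writes@29

cycle = 22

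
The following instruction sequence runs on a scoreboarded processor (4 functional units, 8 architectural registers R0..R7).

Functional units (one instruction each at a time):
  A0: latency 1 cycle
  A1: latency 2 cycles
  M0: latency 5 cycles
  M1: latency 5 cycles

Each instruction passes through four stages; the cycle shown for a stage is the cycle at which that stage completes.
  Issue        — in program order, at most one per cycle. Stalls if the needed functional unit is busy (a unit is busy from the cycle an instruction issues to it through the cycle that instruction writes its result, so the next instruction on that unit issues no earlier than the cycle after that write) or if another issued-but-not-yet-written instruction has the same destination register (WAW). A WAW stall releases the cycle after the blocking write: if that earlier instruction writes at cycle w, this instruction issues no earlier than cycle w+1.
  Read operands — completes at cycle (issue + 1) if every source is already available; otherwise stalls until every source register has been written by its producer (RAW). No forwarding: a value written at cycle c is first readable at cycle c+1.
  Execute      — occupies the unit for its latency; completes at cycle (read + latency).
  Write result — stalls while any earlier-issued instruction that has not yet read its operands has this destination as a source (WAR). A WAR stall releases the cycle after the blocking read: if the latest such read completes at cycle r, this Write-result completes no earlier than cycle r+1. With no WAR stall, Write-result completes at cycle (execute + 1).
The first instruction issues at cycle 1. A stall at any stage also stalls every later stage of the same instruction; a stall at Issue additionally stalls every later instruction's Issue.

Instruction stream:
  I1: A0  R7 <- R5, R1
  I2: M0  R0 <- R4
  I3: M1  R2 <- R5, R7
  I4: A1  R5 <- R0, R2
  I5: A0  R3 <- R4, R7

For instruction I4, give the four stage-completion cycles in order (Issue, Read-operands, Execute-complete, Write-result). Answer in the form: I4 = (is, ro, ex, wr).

cycle 1: I1 issues→A0
cycle 2: I1 reads, I2 issues→M0
cycle 3: I1 exec-done, I2 reads, I3 issues→M1
cycle 4: I1 writes R7, I4 issues→A1
cycle 5: I3 reads, I5 issues→A0
cycle 6: I5 reads
cycle 7: I5 exec-done
cycle 8: I2 exec-done, I5 writes R3
cycle 9: I2 writes R0
cycle 10: I3 exec-done
cycle 11: I3 writes R2
cycle 12: I4 reads
cycle 14: I4 exec-done
cycle 15: I4 writes R5

I4 = (4, 12, 14, 15)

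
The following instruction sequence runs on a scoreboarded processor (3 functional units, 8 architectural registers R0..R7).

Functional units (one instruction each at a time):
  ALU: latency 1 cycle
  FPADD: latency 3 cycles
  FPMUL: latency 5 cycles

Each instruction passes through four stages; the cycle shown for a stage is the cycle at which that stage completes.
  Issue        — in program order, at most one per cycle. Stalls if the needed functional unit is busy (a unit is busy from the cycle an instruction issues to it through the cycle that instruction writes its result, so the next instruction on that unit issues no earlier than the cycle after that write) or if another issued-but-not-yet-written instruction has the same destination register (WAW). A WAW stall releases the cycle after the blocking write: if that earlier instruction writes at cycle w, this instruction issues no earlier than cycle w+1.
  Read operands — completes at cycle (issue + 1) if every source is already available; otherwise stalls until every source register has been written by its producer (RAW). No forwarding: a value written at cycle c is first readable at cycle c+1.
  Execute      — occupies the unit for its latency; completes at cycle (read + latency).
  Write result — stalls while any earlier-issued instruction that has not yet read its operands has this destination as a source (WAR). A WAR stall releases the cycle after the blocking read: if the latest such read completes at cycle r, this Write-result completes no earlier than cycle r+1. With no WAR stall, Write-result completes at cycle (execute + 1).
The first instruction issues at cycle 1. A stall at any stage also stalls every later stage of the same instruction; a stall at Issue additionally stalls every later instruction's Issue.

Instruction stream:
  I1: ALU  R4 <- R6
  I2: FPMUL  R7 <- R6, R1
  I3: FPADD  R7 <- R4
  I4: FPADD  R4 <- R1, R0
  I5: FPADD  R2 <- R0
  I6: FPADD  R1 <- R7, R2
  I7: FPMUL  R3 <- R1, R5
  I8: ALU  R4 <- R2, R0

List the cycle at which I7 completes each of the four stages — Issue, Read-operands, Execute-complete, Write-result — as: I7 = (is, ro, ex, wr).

I7 = (29, 34, 39, 40)

[I1] 1/2/3/4
[I2] 2/3/8/9
[I3] 10/11/14/15  (WAW R7: wait I2 write@9)
[I4] 16/17/20/21  (struct: FPADD busy until I3 writes@15)
[I5] 22/23/26/27  (struct: FPADD busy until I4 writes@21)
[I6] 28/29/32/33  (struct: FPADD busy until I5 writes@27)
[I7] 29/34/39/40  (RAW R1: wait I6 write@33)
[I8] 30/31/32/33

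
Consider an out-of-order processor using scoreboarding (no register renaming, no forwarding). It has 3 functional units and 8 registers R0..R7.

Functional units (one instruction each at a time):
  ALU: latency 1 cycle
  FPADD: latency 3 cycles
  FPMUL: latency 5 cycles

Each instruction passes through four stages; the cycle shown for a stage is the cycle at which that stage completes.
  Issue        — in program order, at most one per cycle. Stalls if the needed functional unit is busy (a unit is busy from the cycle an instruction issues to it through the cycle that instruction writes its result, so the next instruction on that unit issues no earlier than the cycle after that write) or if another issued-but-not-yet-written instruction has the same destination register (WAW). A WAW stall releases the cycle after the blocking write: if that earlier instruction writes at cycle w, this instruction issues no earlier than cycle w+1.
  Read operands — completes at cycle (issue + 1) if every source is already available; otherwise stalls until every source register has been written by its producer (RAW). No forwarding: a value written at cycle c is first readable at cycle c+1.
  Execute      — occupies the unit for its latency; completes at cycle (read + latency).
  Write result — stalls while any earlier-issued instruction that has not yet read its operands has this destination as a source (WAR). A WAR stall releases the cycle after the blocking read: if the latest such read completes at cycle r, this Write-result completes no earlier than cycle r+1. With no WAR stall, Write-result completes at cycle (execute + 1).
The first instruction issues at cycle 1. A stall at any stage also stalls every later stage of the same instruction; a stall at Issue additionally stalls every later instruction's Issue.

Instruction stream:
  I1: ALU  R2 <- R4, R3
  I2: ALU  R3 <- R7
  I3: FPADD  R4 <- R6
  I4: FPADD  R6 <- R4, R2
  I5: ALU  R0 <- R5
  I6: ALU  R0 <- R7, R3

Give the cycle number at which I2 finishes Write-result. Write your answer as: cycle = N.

t=1  I1 issues→ALU
t=2  I1 reads
t=3  I1 exec-done
t=4  I1 writes R2
t=5  I2 issues→ALU
t=6  I2 reads | I3 issues→FPADD
t=7  I2 exec-done | I3 reads
t=8  I2 writes R3
t=10  I3 exec-done
t=11  I3 writes R4
t=12  I4 issues→FPADD
t=13  I4 reads | I5 issues→ALU
t=14  I5 reads
t=15  I5 exec-done
t=16  I4 exec-done | I5 writes R0
t=17  I4 writes R6 | I6 issues→ALU
t=18  I6 reads
t=19  I6 exec-done
t=20  I6 writes R0

cycle = 8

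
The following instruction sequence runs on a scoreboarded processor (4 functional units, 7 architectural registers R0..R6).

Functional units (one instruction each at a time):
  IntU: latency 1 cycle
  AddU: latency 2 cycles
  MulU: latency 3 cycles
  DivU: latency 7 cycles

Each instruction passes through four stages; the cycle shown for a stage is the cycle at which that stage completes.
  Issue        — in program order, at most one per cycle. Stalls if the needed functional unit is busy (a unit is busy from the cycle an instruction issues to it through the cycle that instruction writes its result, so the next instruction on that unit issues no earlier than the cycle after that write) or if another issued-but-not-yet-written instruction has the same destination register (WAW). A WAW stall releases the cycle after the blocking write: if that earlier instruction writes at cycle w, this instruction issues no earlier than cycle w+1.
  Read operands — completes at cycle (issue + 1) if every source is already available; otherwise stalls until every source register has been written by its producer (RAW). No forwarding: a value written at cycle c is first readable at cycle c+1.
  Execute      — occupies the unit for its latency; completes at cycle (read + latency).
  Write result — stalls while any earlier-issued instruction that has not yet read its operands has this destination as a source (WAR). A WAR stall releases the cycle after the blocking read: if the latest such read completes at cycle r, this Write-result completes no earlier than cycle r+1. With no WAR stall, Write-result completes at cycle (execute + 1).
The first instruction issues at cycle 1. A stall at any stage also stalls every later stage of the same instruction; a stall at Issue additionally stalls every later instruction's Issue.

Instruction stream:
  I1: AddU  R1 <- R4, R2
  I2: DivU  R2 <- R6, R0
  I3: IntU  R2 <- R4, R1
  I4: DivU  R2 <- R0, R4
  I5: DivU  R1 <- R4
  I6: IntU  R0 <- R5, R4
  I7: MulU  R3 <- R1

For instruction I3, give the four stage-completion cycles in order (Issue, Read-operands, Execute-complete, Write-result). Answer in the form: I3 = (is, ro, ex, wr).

I3 = (12, 13, 14, 15)

c1: I1 dispatched to AddU
c2: I1 operands ready; I2 dispatched to DivU
c3: I2 operands ready
c4: I1 complete
c5: R1←I1
c10: I2 complete
c11: R2←I2
c12: I3 dispatched to IntU
c13: I3 operands ready
c14: I3 complete
c15: R2←I3
c16: I4 dispatched to DivU
c17: I4 operands ready
c24: I4 complete
c25: R2←I4
c26: I5 dispatched to DivU
c27: I5 operands ready; I6 dispatched to IntU
c28: I6 operands ready; I7 dispatched to MulU
c29: I6 complete
c30: R0←I6
c34: I5 complete
c35: R1←I5
c36: I7 operands ready
c39: I7 complete
c40: R3←I7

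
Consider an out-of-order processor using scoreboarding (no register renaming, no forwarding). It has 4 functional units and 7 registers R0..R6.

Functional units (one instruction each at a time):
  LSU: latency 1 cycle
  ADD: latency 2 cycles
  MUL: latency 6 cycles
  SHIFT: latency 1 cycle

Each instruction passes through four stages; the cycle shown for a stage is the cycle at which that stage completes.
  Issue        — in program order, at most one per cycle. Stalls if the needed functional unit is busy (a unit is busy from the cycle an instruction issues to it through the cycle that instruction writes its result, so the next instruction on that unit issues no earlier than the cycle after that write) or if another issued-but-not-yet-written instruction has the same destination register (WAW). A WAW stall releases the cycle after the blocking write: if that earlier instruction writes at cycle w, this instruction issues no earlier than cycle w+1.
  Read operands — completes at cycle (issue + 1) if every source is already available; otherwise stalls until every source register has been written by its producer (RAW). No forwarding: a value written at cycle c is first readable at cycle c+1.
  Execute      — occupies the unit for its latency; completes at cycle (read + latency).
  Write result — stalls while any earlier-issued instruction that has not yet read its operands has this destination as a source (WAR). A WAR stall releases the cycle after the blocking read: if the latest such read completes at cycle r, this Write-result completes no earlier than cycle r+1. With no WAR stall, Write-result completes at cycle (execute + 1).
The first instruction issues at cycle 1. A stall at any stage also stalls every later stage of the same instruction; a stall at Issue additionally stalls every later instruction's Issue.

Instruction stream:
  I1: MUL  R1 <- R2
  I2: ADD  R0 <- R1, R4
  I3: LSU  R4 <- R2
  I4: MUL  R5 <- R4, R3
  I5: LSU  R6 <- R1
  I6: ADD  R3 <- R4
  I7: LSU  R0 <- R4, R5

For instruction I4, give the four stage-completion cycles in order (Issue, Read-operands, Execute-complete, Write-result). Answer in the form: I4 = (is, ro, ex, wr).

I4 = (10, 12, 18, 19)

[I1] 1/2/8/9
[I2] 2/10/12/13  (RAW R1: wait I1 write@9)
[I3] 3/4/5/11  (WAR R4: wait I2 read@10)
[I4] 10/12/18/19  (struct: MUL busy until I1 writes@9; RAW R4: wait I3 write@11)
[I5] 12/13/14/15  (struct: LSU busy until I3 writes@11)
[I6] 14/15/17/18  (struct: ADD busy until I2 writes@13)
[I7] 16/20/21/22  (struct: LSU busy until I5 writes@15; RAW R5: wait I4 write@19)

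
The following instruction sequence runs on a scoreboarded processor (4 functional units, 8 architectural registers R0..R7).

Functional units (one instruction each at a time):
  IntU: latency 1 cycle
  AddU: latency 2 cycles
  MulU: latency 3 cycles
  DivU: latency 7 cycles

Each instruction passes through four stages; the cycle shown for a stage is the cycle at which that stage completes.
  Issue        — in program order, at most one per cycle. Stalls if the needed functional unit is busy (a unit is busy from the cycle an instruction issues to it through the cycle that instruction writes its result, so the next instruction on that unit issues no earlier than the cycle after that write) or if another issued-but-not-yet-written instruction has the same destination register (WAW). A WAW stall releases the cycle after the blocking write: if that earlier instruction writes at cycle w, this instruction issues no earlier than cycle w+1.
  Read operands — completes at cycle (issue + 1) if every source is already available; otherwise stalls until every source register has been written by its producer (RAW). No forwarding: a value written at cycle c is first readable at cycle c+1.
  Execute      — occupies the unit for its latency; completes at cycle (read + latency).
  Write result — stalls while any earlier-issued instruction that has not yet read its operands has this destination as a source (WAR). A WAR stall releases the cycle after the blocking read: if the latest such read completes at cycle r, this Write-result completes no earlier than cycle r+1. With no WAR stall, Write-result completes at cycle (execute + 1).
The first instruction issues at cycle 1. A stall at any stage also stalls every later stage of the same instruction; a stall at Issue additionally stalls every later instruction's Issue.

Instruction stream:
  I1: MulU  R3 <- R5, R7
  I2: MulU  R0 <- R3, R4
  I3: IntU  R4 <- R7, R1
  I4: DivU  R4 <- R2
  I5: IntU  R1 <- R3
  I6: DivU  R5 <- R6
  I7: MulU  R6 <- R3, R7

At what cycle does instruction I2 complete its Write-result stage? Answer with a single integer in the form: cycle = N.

cycle = 12

cycle 1: I1→MulU
cycle 2: I1 RO
cycle 5: I1 EX
cycle 6: I1 WR R3
cycle 7: I2→MulU
cycle 8: I2 RO; I3→IntU
cycle 9: I3 RO
cycle 10: I3 EX
cycle 11: I2 EX; I3 WR R4
cycle 12: I2 WR R0; I4→DivU
cycle 13: I4 RO; I5→IntU
cycle 14: I5 RO
cycle 15: I5 EX
cycle 16: I5 WR R1
cycle 20: I4 EX
cycle 21: I4 WR R4
cycle 22: I6→DivU
cycle 23: I6 RO; I7→MulU
cycle 24: I7 RO
cycle 27: I7 EX
cycle 28: I7 WR R6
cycle 30: I6 EX
cycle 31: I6 WR R5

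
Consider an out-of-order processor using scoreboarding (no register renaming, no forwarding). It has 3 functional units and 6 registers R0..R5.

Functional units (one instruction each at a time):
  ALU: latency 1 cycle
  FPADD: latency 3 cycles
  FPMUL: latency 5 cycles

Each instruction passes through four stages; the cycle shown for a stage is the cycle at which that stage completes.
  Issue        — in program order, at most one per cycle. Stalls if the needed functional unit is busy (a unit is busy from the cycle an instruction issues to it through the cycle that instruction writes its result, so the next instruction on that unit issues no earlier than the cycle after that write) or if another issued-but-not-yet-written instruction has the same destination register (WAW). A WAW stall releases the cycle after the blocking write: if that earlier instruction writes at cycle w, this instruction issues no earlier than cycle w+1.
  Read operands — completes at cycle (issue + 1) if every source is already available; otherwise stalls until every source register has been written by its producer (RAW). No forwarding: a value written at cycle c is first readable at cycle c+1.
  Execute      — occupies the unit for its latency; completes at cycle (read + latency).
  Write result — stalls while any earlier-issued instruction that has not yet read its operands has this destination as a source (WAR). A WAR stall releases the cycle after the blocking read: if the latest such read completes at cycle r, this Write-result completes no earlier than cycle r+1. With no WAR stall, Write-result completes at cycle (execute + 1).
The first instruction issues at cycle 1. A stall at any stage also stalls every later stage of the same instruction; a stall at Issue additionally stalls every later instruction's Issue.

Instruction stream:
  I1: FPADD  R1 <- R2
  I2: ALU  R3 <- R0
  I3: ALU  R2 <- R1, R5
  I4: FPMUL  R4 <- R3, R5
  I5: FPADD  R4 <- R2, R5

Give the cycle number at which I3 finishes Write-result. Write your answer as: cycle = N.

cycle 1: I1 issues→FPADD
cycle 2: I1 reads; I2 issues→ALU
cycle 3: I2 reads
cycle 4: I2 exec-done
cycle 5: I1 exec-done; I2 writes R3
cycle 6: I1 writes R1; I3 issues→ALU
cycle 7: I3 reads; I4 issues→FPMUL
cycle 8: I3 exec-done; I4 reads
cycle 9: I3 writes R2
cycle 13: I4 exec-done
cycle 14: I4 writes R4
cycle 15: I5 issues→FPADD
cycle 16: I5 reads
cycle 19: I5 exec-done
cycle 20: I5 writes R4

cycle = 9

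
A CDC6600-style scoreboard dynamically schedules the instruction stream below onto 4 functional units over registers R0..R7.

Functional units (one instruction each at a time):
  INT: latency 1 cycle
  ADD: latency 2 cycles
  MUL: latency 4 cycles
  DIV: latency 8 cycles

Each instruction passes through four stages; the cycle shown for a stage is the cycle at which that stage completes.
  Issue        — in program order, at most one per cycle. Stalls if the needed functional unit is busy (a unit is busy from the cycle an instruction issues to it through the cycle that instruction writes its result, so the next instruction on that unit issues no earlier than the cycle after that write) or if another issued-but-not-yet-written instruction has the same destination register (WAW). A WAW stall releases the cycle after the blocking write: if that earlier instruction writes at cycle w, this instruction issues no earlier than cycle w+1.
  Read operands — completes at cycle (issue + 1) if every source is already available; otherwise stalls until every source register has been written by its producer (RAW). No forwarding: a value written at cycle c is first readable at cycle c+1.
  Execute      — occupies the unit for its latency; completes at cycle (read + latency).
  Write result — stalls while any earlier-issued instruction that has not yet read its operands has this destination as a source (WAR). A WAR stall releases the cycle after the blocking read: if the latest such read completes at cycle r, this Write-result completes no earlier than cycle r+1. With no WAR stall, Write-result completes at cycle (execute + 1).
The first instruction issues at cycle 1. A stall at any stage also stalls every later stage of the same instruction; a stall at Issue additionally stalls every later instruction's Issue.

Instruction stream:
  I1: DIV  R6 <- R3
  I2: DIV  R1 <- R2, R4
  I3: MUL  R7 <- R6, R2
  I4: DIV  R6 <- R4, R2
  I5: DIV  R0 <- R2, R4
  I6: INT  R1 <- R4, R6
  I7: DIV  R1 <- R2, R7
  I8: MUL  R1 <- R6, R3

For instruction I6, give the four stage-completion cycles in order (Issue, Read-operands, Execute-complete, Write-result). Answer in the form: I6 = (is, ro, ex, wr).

I6 = (35, 36, 37, 38)

c1: I1 issues→DIV
c2: I1 reads
c10: I1 exec-done
c11: I1 writes R6
c12: I2 issues→DIV
c13: I2 reads | I3 issues→MUL
c14: I3 reads
c18: I3 exec-done
c19: I3 writes R7
c21: I2 exec-done
c22: I2 writes R1
c23: I4 issues→DIV
c24: I4 reads
c32: I4 exec-done
c33: I4 writes R6
c34: I5 issues→DIV
c35: I5 reads | I6 issues→INT
c36: I6 reads
c37: I6 exec-done
c38: I6 writes R1
c43: I5 exec-done
c44: I5 writes R0
c45: I7 issues→DIV
c46: I7 reads
c54: I7 exec-done
c55: I7 writes R1
c56: I8 issues→MUL
c57: I8 reads
c61: I8 exec-done
c62: I8 writes R1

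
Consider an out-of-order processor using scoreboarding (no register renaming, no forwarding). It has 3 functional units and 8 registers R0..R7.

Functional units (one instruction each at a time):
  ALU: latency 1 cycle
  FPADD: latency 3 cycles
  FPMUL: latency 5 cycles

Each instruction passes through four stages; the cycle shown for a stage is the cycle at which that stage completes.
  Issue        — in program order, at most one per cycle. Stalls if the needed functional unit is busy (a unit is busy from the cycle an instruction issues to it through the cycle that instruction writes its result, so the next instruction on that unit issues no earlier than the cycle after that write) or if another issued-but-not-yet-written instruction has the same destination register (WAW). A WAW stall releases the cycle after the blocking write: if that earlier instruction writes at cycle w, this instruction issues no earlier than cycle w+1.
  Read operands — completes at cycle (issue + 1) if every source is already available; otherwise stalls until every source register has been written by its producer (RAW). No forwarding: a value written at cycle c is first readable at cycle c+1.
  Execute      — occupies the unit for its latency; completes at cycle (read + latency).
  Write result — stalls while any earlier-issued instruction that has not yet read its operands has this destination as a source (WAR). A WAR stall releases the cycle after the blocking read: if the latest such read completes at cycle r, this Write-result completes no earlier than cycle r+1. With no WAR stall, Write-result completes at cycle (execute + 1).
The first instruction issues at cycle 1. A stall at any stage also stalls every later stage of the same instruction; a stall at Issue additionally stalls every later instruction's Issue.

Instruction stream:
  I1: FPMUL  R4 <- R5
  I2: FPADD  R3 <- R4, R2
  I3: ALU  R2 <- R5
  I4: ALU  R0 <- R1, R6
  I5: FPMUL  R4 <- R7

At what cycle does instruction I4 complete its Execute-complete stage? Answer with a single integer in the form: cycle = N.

t=1  I1 issues→FPMUL
t=2  I1 reads; I2 issues→FPADD
t=3  I3 issues→ALU
t=4  I3 reads
t=5  I3 exec-done
t=7  I1 exec-done
t=8  I1 writes R4
t=9  I2 reads
t=10  I3 writes R2
t=11  I4 issues→ALU
t=12  I2 exec-done; I4 reads; I5 issues→FPMUL
t=13  I2 writes R3; I4 exec-done; I5 reads
t=14  I4 writes R0
t=18  I5 exec-done
t=19  I5 writes R4

cycle = 13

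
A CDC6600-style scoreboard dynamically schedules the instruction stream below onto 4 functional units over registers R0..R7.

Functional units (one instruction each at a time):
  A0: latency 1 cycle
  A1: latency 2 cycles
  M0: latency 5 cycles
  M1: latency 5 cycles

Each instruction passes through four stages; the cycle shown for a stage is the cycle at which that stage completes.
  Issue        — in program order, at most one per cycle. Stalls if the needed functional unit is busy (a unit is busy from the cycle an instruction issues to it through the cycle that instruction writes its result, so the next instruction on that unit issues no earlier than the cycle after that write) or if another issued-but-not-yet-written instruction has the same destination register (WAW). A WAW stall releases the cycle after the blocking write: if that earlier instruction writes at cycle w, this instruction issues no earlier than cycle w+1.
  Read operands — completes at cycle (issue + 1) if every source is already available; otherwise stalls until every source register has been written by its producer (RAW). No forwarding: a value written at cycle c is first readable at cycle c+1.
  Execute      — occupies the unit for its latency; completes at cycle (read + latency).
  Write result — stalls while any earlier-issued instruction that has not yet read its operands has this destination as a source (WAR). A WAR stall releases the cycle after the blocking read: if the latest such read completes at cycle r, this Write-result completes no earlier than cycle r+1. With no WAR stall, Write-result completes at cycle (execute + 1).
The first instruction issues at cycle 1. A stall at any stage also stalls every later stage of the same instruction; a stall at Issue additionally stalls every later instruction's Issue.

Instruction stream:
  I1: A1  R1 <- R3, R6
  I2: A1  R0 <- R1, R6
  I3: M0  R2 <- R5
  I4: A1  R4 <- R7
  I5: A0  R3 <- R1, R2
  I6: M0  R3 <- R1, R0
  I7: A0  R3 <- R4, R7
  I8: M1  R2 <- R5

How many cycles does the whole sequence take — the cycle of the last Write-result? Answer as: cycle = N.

cycle = 34

1) issue 1, read 2, done 4, write 5
2) issue 6, read 7, done 9, write 10  <struct: A1 busy until I1 writes@5>
3) issue 7, read 8, done 13, write 14
4) issue 11, read 12, done 14, write 15  <struct: A1 busy until I2 writes@10>
5) issue 12, read 15, done 16, write 17  <RAW R2: wait I3 write@14>
6) issue 18, read 19, done 24, write 25  <WAW R3: wait I5 write@17>
7) issue 26, read 27, done 28, write 29  <WAW R3: wait I6 write@25>
8) issue 27, read 28, done 33, write 34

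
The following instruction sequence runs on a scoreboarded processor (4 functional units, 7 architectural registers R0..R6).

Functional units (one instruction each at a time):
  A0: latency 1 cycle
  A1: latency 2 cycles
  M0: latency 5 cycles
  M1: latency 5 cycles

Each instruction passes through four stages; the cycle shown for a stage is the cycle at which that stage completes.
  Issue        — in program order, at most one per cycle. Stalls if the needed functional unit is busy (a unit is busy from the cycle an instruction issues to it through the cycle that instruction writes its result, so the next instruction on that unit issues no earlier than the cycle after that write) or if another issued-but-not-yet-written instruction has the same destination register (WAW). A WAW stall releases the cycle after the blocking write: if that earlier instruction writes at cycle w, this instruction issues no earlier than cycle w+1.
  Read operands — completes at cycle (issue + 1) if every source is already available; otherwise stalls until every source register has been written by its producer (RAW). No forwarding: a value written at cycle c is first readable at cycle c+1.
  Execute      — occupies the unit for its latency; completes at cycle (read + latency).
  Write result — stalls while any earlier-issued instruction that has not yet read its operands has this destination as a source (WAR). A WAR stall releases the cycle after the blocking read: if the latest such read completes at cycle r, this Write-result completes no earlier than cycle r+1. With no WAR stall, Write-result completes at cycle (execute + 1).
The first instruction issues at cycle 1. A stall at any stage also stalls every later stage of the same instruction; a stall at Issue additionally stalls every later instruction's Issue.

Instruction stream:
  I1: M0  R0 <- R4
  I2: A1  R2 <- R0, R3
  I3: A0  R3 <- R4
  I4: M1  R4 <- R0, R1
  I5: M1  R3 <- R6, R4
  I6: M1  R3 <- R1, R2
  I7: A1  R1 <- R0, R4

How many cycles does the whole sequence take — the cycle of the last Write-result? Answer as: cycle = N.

cycle = 31

[1] I1 issues→M0
[2] I1 reads | I2 issues→A1
[3] I3 issues→A0
[4] I3 reads | I4 issues→M1
[5] I3 exec-done
[7] I1 exec-done
[8] I1 writes R0
[9] I2 reads | I4 reads
[10] I3 writes R3
[11] I2 exec-done
[12] I2 writes R2
[14] I4 exec-done
[15] I4 writes R4
[16] I5 issues→M1
[17] I5 reads
[22] I5 exec-done
[23] I5 writes R3
[24] I6 issues→M1
[25] I6 reads | I7 issues→A1
[26] I7 reads
[28] I7 exec-done
[29] I7 writes R1
[30] I6 exec-done
[31] I6 writes R3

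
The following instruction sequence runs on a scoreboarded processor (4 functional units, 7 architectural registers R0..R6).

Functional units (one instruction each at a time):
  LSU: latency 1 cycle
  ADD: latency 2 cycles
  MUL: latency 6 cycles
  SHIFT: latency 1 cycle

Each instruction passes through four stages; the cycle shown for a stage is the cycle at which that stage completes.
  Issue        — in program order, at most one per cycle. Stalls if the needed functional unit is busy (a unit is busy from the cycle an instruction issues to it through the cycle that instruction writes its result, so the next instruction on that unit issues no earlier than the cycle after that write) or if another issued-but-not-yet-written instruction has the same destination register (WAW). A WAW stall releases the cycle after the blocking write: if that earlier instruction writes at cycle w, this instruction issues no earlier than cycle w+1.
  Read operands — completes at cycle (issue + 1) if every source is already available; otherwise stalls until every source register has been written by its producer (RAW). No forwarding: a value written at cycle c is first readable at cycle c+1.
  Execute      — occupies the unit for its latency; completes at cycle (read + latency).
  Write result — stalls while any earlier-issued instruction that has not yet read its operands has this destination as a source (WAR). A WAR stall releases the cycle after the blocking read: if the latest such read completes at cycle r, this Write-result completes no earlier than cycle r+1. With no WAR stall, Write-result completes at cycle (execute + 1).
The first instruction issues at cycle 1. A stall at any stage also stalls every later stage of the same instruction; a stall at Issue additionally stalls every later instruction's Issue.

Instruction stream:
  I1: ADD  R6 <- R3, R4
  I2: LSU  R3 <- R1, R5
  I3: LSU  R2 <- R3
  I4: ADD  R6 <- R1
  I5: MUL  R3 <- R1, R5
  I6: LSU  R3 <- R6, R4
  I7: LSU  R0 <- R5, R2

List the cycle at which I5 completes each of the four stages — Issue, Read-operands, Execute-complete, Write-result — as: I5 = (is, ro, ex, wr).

t=1  I1 issues→ADD
t=2  I1 reads; I2 issues→LSU
t=3  I2 reads
t=4  I1 exec-done; I2 exec-done
t=5  I1 writes R6; I2 writes R3
t=6  I3 issues→LSU
t=7  I3 reads; I4 issues→ADD
t=8  I3 exec-done; I4 reads; I5 issues→MUL
t=9  I3 writes R2; I5 reads
t=10  I4 exec-done
t=11  I4 writes R6
t=15  I5 exec-done
t=16  I5 writes R3
t=17  I6 issues→LSU
t=18  I6 reads
t=19  I6 exec-done
t=20  I6 writes R3
t=21  I7 issues→LSU
t=22  I7 reads
t=23  I7 exec-done
t=24  I7 writes R0

I5 = (8, 9, 15, 16)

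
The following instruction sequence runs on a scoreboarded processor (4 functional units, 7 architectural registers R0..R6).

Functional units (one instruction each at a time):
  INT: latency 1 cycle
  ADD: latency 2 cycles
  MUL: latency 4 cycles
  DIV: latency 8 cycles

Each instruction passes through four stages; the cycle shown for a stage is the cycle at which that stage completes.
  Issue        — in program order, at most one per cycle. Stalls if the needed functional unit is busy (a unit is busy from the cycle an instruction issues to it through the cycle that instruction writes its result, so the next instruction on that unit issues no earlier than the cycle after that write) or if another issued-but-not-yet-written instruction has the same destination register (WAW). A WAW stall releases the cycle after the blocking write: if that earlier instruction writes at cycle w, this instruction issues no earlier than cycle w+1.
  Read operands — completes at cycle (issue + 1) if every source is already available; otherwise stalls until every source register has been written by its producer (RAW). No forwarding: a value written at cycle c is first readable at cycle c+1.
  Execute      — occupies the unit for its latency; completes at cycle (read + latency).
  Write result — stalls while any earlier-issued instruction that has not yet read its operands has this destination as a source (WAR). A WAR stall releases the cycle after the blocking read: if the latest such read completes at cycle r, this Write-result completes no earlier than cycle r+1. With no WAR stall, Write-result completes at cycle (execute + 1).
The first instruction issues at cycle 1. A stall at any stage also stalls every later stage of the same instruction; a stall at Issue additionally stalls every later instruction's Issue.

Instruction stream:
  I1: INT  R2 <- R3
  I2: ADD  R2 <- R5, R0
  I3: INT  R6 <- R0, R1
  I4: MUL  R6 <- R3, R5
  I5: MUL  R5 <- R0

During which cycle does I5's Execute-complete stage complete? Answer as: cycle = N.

[I1] 1/2/3/4
[I2] 5/6/8/9  (WAW R2: wait I1 write@4)
[I3] 6/7/8/9
[I4] 10/11/15/16  (WAW R6: wait I3 write@9)
[I5] 17/18/22/23  (struct: MUL busy until I4 writes@16)

cycle = 22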